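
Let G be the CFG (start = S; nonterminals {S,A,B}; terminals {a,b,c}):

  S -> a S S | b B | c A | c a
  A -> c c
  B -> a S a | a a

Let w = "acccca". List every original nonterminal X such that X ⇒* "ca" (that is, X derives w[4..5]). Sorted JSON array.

CNF form of G:
  S -> T0 A | T0 T1 | T1 X4 | T2 B
  A -> T0 T0
  B -> T1 T1 | T1 X3
  T0 -> c
  T1 -> a
  T2 -> b
  X3 -> S T1
  X4 -> S S

CYK table (by increasing span) — only the sub-triangle for w[4..5]:
  T[4,4] 'c' = {T0}  orig:{}
  T[5,5] 'a' = {T1}  orig:{}
  T[4,5] 'ca' = {S}

Original NTs in T[4,5] deriving "ca": ["S"]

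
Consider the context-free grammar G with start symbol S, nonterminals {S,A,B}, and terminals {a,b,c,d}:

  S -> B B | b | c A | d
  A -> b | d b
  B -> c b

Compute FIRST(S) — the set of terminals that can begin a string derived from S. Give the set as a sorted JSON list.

FIRST iteration:
iter 1:
  A via A→b: +{b}
  A via A→d b: +{d}
  B via B→c b: +{c}
  S via S→B B: +{c}
  S via S→b: +{b}
  S via S→d: +{d}
  FIRST[S]={b,c,d}  FIRST[A]={b,d}  FIRST[B]={c}
iter 2: (no change)
  FIRST[S]={b,c,d}  FIRST[A]={b,d}  FIRST[B]={c}

FIRST(S) = ["b", "c", "d"]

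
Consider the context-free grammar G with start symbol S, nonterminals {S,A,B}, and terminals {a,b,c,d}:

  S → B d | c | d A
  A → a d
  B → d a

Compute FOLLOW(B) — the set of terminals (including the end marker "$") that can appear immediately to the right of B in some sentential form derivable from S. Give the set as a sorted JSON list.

FIRST iteration:
iter 1:
  A via A→a d: +{a}
  B via B→d a: +{d}
  S via S→B d: +{d}
  S via S→c: +{c}
  S: {c,d}  A: {a}  B: {d}
iter 2: — fixpoint
  S: {c,d}  A: {a}  B: {d}

FOLLOW sets:
seed FOLLOW(S) with $
round 1:
  S→B d: FOLLOW(B) ⊇ FIRST(d) = {d}; new: +{d}
  S→d A: FOLLOW(A) ⊇ FOLLOW(S) ⊇ {$}; new: +{$}
  FOLLOW(S)={$}  FOLLOW(A)={$}  FOLLOW(B)={d}
round 2: — fixpoint
  FOLLOW(S)={$}  FOLLOW(A)={$}  FOLLOW(B)={d}

FOLLOW(B) = ["d"]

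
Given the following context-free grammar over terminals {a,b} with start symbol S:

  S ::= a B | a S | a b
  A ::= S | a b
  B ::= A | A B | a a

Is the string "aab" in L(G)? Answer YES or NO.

CNF form of G:
  S -> T0 B | T0 S | T0 T1
  A -> T0 B | T0 S | T0 T1
  B -> A B | T0 B | T0 S | T0 T0 | T0 T1
  T0 -> a
  T1 -> b

CYK table (by increasing span):
  cell(0,0) a: {T0}  orig:{}
  cell(1,1) a: {T0}  orig:{}
  cell(2,2) b: {T1}  orig:{}
  cell(0,1) aa: {B}
  cell(1,2) ab: {A,B,S}
  cell(0,2) aab: {A,B,S}

S ∈ T[0,2] ⇒ YES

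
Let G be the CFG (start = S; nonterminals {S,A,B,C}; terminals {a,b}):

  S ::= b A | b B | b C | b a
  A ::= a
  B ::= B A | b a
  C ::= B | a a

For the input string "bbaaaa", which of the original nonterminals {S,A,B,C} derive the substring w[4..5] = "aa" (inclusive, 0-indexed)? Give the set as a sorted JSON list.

CNF form of G:
  S -> T0 A | T0 B | T0 C | T0 T1
  A -> a
  B -> B A | T0 T1
  C -> B A | T0 T1 | T1 T1
  T0 -> b
  T1 -> a

Fill CYK table bottom-up — only the sub-triangle for w[4..5]:
  [4..4]={A,T1}  "a"  orig:{A}
  [5..5]={A,T1}  "a"  orig:{A}
  [4..5]={C}  "aa"

Original NTs in T[4,5] deriving "aa": ["C"]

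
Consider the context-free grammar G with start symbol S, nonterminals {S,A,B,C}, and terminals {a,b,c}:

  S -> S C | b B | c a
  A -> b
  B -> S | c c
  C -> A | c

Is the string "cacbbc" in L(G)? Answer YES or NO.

CNF form of G:
  S -> S C | T0 B | T1 T2
  A -> b
  B -> S C | T0 B | T1 T1 | T1 T2
  C -> b | c
  T0 -> b
  T1 -> c
  T2 -> a

Fill CYK table bottom-up:
  T[0,0] 'c' = {C,T1}  orig:{C}
  T[1,1] 'a' = {T2}  orig:{}
  T[2,2] 'c' = {C,T1}  orig:{C}
  T[3,3] 'b' = {A,C,T0}  orig:{A,C}
  T[4,4] 'b' = {A,C,T0}  orig:{A,C}
  T[5,5] 'c' = {C,T1}  orig:{C}
  T[0,1] 'ca' = {B,S}
  T[1,2] 'ac' = ∅
  T[2,3] 'cb' = ∅
  T[3,4] 'bb' = ∅
  T[4,5] 'bc' = ∅
  T[0,2] 'cac' = {B,S}
  T[1,3] 'acb' = ∅
  T[2,4] 'cbb' = ∅
  T[3,5] 'bbc' = ∅
  T[0,3] 'cacb' = {B,S}
  T[1,4] 'acbb' = ∅
  T[2,5] 'cbbc' = ∅
  T[0,4] 'cacbb' = {B,S}
  T[1,5] 'acbbc' = ∅
  T[0,5] 'cacbbc' = {B,S}

S ∈ T[0,5] ⇒ YES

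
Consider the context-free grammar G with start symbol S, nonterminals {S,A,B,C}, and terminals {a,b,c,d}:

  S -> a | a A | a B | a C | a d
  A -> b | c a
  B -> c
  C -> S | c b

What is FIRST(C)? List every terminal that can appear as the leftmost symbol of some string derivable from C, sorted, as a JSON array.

FIRST iteration:
round 1:
  A via A→b: +{b}
  A via A→c a: +{c}
  B via B→c: +{c}
  C via C→c b: +{c}
  S via S→a: +{a}
  S: {a}  A: {b,c}  B: {c}  C: {c}
round 2:
  C via C→S: +{a}
  S: {a}  A: {b,c}  B: {c}  C: {a,c}
round 3: done
  S: {a}  A: {b,c}  B: {c}  C: {a,c}

FIRST(C) = ["a", "c"]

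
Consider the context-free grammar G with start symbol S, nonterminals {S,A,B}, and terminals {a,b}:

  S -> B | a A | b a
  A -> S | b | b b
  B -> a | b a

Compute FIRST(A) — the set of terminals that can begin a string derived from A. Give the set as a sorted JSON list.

Compute FIRST by fixpoint:
pass 1:
  A via A→b: +{b}
  B via B→a: +{a}
  B via B→b a: +{b}
  S via S→B: +{a,b}
  FIRST(S)={a,b}  FIRST(A)={b}  FIRST(B)={a,b}
pass 2:
  A via A→S: +{a}
  FIRST(S)={a,b}  FIRST(A)={a,b}  FIRST(B)={a,b}
pass 3: — fixpoint
  FIRST(S)={a,b}  FIRST(A)={a,b}  FIRST(B)={a,b}

FIRST(A) = ["a", "b"]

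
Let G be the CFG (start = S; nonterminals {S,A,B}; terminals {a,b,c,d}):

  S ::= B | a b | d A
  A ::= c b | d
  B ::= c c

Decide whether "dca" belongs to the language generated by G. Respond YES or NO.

CNF form of G:
  S -> T0 T0 | T2 T1 | T3 A
  A -> T0 T1 | d
  B -> T0 T0
  T0 -> c
  T1 -> b
  T2 -> a
  T3 -> d

CYK table (by increasing span):
  T[0,0] 'd' = {A,T3}  orig:{A}
  T[1,1] 'c' = {T0}  orig:{}
  T[2,2] 'a' = {T2}  orig:{}
  T[0,1] 'dc' = ∅
  T[1,2] 'ca' = ∅
  T[0,2] 'dca' = ∅

S ∉ T[0,2] ⇒ NO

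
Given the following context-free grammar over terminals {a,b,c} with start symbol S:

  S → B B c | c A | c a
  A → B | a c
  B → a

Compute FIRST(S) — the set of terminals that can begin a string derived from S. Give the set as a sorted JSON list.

FIRST iteration:
pass 1:
  A via A→a c: +{a}
  B via B→a: +{a}
  S via S→B B c: +{a}
  S via S→c A: +{c}
  FIRST[S]={a,c}  FIRST[A]={a}  FIRST[B]={a}
pass 2: done
  FIRST[S]={a,c}  FIRST[A]={a}  FIRST[B]={a}

FIRST(S) = ["a", "c"]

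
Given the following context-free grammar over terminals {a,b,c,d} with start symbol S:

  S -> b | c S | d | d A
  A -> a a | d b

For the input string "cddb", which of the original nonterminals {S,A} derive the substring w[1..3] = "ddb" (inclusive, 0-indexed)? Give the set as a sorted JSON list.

CNF form of G:
  S -> T1 A | T3 S | b | d
  A -> T0 T0 | T1 T2
  T0 -> a
  T1 -> d
  T2 -> b
  T3 -> c

CYK table (by increasing span) — only the sub-triangle for w[1..3]:
  T[1,1] 'd' = {S,T1}  orig:{S}
  T[2,2] 'd' = {S,T1}  orig:{S}
  T[3,3] 'b' = {S,T2}  orig:{S}
  T[1,2] 'dd' = ∅
  T[2,3] 'db' = {A}
  T[1,3] 'ddb' = {S}

Original NTs in T[1,3] deriving "ddb": ["S"]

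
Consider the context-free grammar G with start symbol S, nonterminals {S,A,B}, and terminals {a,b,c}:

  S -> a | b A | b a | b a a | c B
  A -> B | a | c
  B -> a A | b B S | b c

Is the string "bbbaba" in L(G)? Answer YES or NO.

Convert to CNF:
  S -> T1 A | T1 T0 | T1 X5 | T2 B | a
  A -> T0 A | T1 T2 | T1 X3 | a | c
  B -> T0 A | T1 T2 | T1 X4
  T0 -> a
  T1 -> b
  T2 -> c
  X3 -> B S
  X4 -> B S
  X5 -> T0 T0

CYK fill:
  cell(0,0) b: {T1}  orig:{}
  cell(1,1) b: {T1}  orig:{}
  cell(2,2) b: {T1}  orig:{}
  cell(3,3) a: {A,S,T0}  orig:{A,S}
  cell(4,4) b: {T1}  orig:{}
  cell(5,5) a: {A,S,T0}  orig:{A,S}
  cell(0,1) bb: ∅
  cell(1,2) bb: ∅
  cell(2,3) ba: {S}
  cell(3,4) ab: ∅
  cell(4,5) ba: {S}
  cell(0,2) bbb: ∅
  cell(1,3) bba: ∅
  cell(2,4) bab: ∅
  cell(3,5) aba: ∅
  cell(0,3) bbba: ∅
  cell(1,4) bbab: ∅
  cell(2,5) baba: ∅
  cell(0,4) bbbab: ∅
  cell(1,5) bbaba: ∅
  cell(0,5) bbbaba: ∅

S ∉ T[0,5] ⇒ NO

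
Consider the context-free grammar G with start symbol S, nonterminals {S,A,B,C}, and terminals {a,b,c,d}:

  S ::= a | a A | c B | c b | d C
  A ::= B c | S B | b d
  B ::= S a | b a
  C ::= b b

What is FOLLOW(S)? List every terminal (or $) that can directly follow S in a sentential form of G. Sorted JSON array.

FIRST sets, iterate to fixpoint:
iter 1:
  A via A→b d: +{b}
  B via B→b a: +{b}
  C via C→b b: +{b}
  S via S→a: +{a}
  S via S→c B: +{c}
  S via S→d C: +{d}
  FIRST[S]={a,c,d}  FIRST[A]={b}  FIRST[B]={b}  FIRST[C]={b}
iter 2:
  A via A→S B: +{a,c,d}
  B via B→S a: +{a,c,d}
  FIRST[S]={a,c,d}  FIRST[A]={a,b,c,d}  FIRST[B]={a,b,c,d}  FIRST[C]={b}
iter 3: — fixpoint
  FIRST[S]={a,c,d}  FIRST[A]={a,b,c,d}  FIRST[B]={a,b,c,d}  FIRST[C]={b}

FOLLOW iteration:
initialize: $ ∈ FOLLOW(S)
pass 1:
  A→B c: FOLLOW(B) ⊇ FIRST(c) = {c}; new: +{c}
  A→S B: FOLLOW(S) ⊇ FIRST(B) = {a,b,c,d}; new: +{a,b,c,d}
  S→a A: FOLLOW(A) ⊇ FOLLOW(S) ⊇ {$,a,b,c,d}; new: +{$,a,b,c,d}
  S→c B: FOLLOW(B) ⊇ FOLLOW(S) ⊇ {$,a,b,c,d}; new: +{$,a,b,d}
  S→d C: FOLLOW(C) ⊇ FOLLOW(S) ⊇ {$,a,b,c,d}; new: +{$,a,b,c,d}
  FOLLOW[S]={$,a,b,c,d}  FOLLOW[A]={$,a,b,c,d}  FOLLOW[B]={$,a,b,c,d}  FOLLOW[C]={$,a,b,c,d}
pass 2: (no change)
  FOLLOW[S]={$,a,b,c,d}  FOLLOW[A]={$,a,b,c,d}  FOLLOW[B]={$,a,b,c,d}  FOLLOW[C]={$,a,b,c,d}

FOLLOW(S) = ["$", "a", "b", "c", "d"]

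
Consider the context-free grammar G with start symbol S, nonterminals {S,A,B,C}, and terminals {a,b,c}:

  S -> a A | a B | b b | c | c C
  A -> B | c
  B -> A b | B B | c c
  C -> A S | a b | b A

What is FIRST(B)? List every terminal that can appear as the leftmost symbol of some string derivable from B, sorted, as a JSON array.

FIRST sets, iterate to fixpoint:
iter 1:
  A via A→c: +{c}
  B via B→A b: +{c}
  C via C→A S: +{c}
  C via C→a b: +{a}
  C via C→b A: +{b}
  S via S→a A: +{a}
  S via S→b b: +{b}
  S via S→c: +{c}
  FIRST(S)={a,b,c}  FIRST(A)={c}  FIRST(B)={c}  FIRST(C)={a,b,c}
iter 2: — fixpoint
  FIRST(S)={a,b,c}  FIRST(A)={c}  FIRST(B)={c}  FIRST(C)={a,b,c}

FIRST(B) = ["c"]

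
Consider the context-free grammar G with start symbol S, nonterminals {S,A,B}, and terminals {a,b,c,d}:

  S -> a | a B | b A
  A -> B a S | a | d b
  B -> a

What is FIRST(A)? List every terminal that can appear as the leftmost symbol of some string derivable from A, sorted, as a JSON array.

FIRST sets, iterate to fixpoint:
pass 1:
  A via A→a: +{a}
  A via A→d b: +{d}
  B via B→a: +{a}
  S via S→a: +{a}
  S via S→b A: +{b}
  FIRST(S)={a,b}  FIRST(A)={a,d}  FIRST(B)={a}
pass 2: — fixpoint
  FIRST(S)={a,b}  FIRST(A)={a,d}  FIRST(B)={a}

FIRST(A) = ["a", "d"]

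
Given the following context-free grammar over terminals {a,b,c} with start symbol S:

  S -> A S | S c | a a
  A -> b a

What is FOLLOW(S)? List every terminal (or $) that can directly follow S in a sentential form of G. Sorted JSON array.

FIRST iteration:
round 1:
  A via A→b a: +{b}
  S via S→A S: +{b}
  S via S→a a: +{a}
  S: {a,b}  A: {b}
round 2: (stable)
  S: {a,b}  A: {b}

FOLLOW iteration:
initialize: $ ∈ FOLLOW(S)
[1]
  S→A S: FOLLOW(A) ⊇ FIRST(S) = {a,b}; new: +{a,b}
  S→S c: FOLLOW(S) ⊇ FIRST(c) = {c}; new: +{c}
  FOLLOW[S]={$,c}  FOLLOW[A]={a,b}
[2] done
  FOLLOW[S]={$,c}  FOLLOW[A]={a,b}

FOLLOW(S) = ["$", "c"]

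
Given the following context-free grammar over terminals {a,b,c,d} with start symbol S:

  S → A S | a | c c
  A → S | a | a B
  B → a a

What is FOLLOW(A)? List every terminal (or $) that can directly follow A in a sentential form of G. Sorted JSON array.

FIRST sets, iterate to fixpoint:
[1]
  A via A→a: +{a}
  B via B→a a: +{a}
  S via S→A S: +{a}
  S via S→c c: +{c}
  FIRST(S)={a,c}  FIRST(A)={a}  FIRST(B)={a}
[2]
  A via A→S: +{c}
  FIRST(S)={a,c}  FIRST(A)={a,c}  FIRST(B)={a}
[3] done
  FIRST(S)={a,c}  FIRST(A)={a,c}  FIRST(B)={a}

FOLLOW iteration:
seed FOLLOW(S) with $
iter 1:
  S→A S: FOLLOW(A) ⊇ FIRST(S) = {a,c}; new: +{a,c}
  FOLLOW(S)={$}  FOLLOW(A)={a,c}  FOLLOW(B)={}
iter 2:
  A→S: FOLLOW(S) ⊇ FOLLOW(A) ⊇ {a,c}; new: +{a,c}
  A→a B: FOLLOW(B) ⊇ FOLLOW(A) ⊇ {a,c}; new: +{a,c}
  FOLLOW(S)={$,a,c}  FOLLOW(A)={a,c}  FOLLOW(B)={a,c}
iter 3: (stable)
  FOLLOW(S)={$,a,c}  FOLLOW(A)={a,c}  FOLLOW(B)={a,c}

FOLLOW(A) = ["a", "c"]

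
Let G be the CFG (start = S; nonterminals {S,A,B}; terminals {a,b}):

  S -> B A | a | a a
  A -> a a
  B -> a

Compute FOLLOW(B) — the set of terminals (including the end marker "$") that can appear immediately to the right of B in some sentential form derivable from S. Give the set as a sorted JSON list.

FIRST sets, iterate to fixpoint:
[1]
  A via A→a a: +{a}
  B via B→a: +{a}
  S via S→B A: +{a}
  FIRST[S]={a}  FIRST[A]={a}  FIRST[B]={a}
[2] (no change)
  FIRST[S]={a}  FIRST[A]={a}  FIRST[B]={a}

FOLLOW iteration:
initialize: $ ∈ FOLLOW(S)
pass 1:
  S→B A: FOLLOW(B) ⊇ FIRST(A) = {a}; new: +{a}
  S→B A: FOLLOW(A) ⊇ FOLLOW(S) ⊇ {$}; new: +{$}
  FOLLOW[S]={$}  FOLLOW[A]={$}  FOLLOW[B]={a}
pass 2: — fixpoint
  FOLLOW[S]={$}  FOLLOW[A]={$}  FOLLOW[B]={a}

FOLLOW(B) = ["a"]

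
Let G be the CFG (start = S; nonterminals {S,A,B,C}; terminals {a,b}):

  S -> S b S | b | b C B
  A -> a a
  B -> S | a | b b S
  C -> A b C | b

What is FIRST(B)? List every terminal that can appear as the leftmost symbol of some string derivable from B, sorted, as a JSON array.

FIRST sets, iterate to fixpoint:
[1]
  A via A→a a: +{a}
  B via B→a: +{a}
  B via B→b b S: +{b}
  C via C→A b C: +{a}
  C via C→b: +{b}
  S via S→b: +{b}
  FIRST[S]={b}  FIRST[A]={a}  FIRST[B]={a,b}  FIRST[C]={a,b}
[2] done
  FIRST[S]={b}  FIRST[A]={a}  FIRST[B]={a,b}  FIRST[C]={a,b}

FIRST(B) = ["a", "b"]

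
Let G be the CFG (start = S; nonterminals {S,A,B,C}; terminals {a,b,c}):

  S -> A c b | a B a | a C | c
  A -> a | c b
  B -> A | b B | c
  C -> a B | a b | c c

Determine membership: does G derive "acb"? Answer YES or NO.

Convert to CNF:
  S -> A X3 | T2 C | T2 X4 | c
  A -> T0 T1 | a
  B -> T0 T1 | T1 B | a | c
  C -> T0 T0 | T2 B | T2 T1
  T0 -> c
  T1 -> b
  T2 -> a
  X3 -> T0 T1
  X4 -> B T2

CYK fill:
  [0..0]={A,B,T2}  "a"  orig:{A,B}
  [1..1]={B,S,T0}  "c"  orig:{B,S}
  [2..2]={T1}  "b"  orig:{}
  [0..1]={C}  "ac"
  [1..2]={A,B,X3}  "cb"  orig:{A,B}
  [0..2]={C,S}  "acb"

S ∈ T[0,2] ⇒ YES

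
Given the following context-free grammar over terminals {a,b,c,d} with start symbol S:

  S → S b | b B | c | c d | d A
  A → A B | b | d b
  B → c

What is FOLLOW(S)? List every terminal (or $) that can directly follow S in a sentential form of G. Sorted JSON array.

FIRST sets, iterate to fixpoint:
[1]
  A via A→b: +{b}
  A via A→d b: +{d}
  B via B→c: +{c}
  S via S→b B: +{b}
  S via S→c: +{c}
  S via S→d A: +{d}
  FIRST(S)={b,c,d}  FIRST(A)={b,d}  FIRST(B)={c}
[2] done
  FIRST(S)={b,c,d}  FIRST(A)={b,d}  FIRST(B)={c}

FOLLOW sets:
FOLLOW(S) := {$}
iter 1:
  A→A B: FOLLOW(A) ⊇ FIRST(B) = {c}; new: +{c}
  A→A B: FOLLOW(B) ⊇ FOLLOW(A) ⊇ {c}; new: +{c}
  S→S b: FOLLOW(S) ⊇ FIRST(b) = {b}; new: +{b}
  S→b B: FOLLOW(B) ⊇ FOLLOW(S) ⊇ {$,b}; new: +{$,b}
  S→d A: FOLLOW(A) ⊇ FOLLOW(S) ⊇ {$,b}; new: +{$,b}
  S: {$,b}  A: {$,b,c}  B: {$,b,c}
iter 2: done
  S: {$,b}  A: {$,b,c}  B: {$,b,c}

FOLLOW(S) = ["$", "b"]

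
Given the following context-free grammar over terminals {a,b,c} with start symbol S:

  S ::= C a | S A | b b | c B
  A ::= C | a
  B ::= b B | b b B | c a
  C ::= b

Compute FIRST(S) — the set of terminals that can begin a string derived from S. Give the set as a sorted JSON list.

FIRST sets, iterate to fixpoint:
round 1:
  A via A→a: +{a}
  B via B→b B: +{b}
  B via B→c a: +{c}
  C via C→b: +{b}
  S via S→C a: +{b}
  S via S→c B: +{c}
  S: {b,c}  A: {a}  B: {b,c}  C: {b}
round 2:
  A via A→C: +{b}
  S: {b,c}  A: {a,b}  B: {b,c}  C: {b}
round 3: (stable)
  S: {b,c}  A: {a,b}  B: {b,c}  C: {b}

FIRST(S) = ["b", "c"]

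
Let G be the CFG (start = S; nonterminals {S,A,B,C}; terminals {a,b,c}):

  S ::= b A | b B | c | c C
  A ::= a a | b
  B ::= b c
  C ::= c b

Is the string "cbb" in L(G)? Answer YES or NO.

Convert to CNF:
  S -> T1 A | T1 B | T2 C | c
  A -> T0 T0 | b
  B -> T1 T2
  C -> T2 T1
  T0 -> a
  T1 -> b
  T2 -> c

CYK fill:
  T[0,0] 'c' = {S,T2}  orig:{S}
  T[1,1] 'b' = {A,T1}  orig:{A}
  T[2,2] 'b' = {A,T1}  orig:{A}
  T[0,1] 'cb' = {C}
  T[1,2] 'bb' = {S}
  T[0,2] 'cbb' = ∅

S ∉ T[0,2] ⇒ NO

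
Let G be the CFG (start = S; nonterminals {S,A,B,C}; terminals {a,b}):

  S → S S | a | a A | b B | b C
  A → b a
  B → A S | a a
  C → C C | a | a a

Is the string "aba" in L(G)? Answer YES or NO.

CNF form of G:
  S -> S S | T0 B | T0 C | T1 A | a
  A -> T0 T1
  B -> A S | T1 T1
  C -> C C | T1 T1 | a
  T0 -> b
  T1 -> a

CYK table (by increasing span):
  T[0,0] 'a' = {C,S,T1}  orig:{C,S}
  T[1,1] 'b' = {T0}  orig:{}
  T[2,2] 'a' = {C,S,T1}  orig:{C,S}
  T[0,1] 'ab' = ∅
  T[1,2] 'ba' = {A,S}
  T[0,2] 'aba' = {S}

S ∈ T[0,2] ⇒ YES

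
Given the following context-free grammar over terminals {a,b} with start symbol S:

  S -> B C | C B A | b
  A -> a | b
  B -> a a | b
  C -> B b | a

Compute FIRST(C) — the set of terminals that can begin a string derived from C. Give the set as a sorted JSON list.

FIRST iteration:
iter 1:
  A via A→a: +{a}
  A via A→b: +{b}
  B via B→a a: +{a}
  B via B→b: +{b}
  C via C→B b: +{a,b}
  S via S→B C: +{a,b}
  FIRST(S)={a,b}  FIRST(A)={a,b}  FIRST(B)={a,b}  FIRST(C)={a,b}
iter 2: done
  FIRST(S)={a,b}  FIRST(A)={a,b}  FIRST(B)={a,b}  FIRST(C)={a,b}

FIRST(C) = ["a", "b"]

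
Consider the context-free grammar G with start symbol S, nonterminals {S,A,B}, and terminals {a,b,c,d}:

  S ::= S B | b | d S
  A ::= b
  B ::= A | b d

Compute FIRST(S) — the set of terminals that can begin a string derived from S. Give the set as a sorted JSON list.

FIRST sets, iterate to fixpoint:
round 1:
  A via A→b: +{b}
  B via B→A: +{b}
  S via S→b: +{b}
  S via S→d S: +{d}
  FIRST(S)={b,d}  FIRST(A)={b}  FIRST(B)={b}
round 2: done
  FIRST(S)={b,d}  FIRST(A)={b}  FIRST(B)={b}

FIRST(S) = ["b", "d"]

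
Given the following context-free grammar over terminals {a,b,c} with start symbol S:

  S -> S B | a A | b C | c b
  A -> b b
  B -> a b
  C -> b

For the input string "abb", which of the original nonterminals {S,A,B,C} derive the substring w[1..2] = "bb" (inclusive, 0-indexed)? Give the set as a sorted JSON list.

Convert to CNF:
  S -> S B | T0 C | T1 A | T2 T0
  A -> T0 T0
  B -> T1 T0
  C -> b
  T0 -> b
  T1 -> a
  T2 -> c

Fill CYK table bottom-up — only the sub-triangle for w[1..2]:
  cell(1,1) b: {C,T0}  orig:{C}
  cell(2,2) b: {C,T0}  orig:{C}
  cell(1,2) bb: {A,S}

Original NTs in T[1,2] deriving "bb": ["A", "S"]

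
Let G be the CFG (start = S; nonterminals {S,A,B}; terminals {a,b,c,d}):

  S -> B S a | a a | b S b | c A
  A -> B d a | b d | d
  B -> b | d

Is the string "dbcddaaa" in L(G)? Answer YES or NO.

CNF form of G:
  S -> B X5 | T1 T1 | T2 X6 | T3 A
  A -> B X4 | T2 T0 | d
  B -> b | d
  T0 -> d
  T1 -> a
  T2 -> b
  T3 -> c
  X4 -> T0 T1
  X5 -> S T1
  X6 -> S T2

Fill CYK table bottom-up:
  T[0,0] 'd' = {A,B,T0}  orig:{A,B}
  T[1,1] 'b' = {B,T2}  orig:{B}
  T[2,2] 'c' = {T3}  orig:{}
  T[3,3] 'd' = {A,B,T0}  orig:{A,B}
  T[4,4] 'd' = {A,B,T0}  orig:{A,B}
  T[5,5] 'a' = {T1}  orig:{}
  T[6,6] 'a' = {T1}  orig:{}
  T[7,7] 'a' = {T1}  orig:{}
  T[0,1] 'db' = ∅
  T[1,2] 'bc' = ∅
  T[2,3] 'cd' = {S}
  T[3,4] 'dd' = ∅
  T[4,5] 'da' = {X4}  orig:{}
  T[5,6] 'aa' = {S}
  T[6,7] 'aa' = {S}
  T[0,2] 'dbc' = ∅
  T[1,3] 'bcd' = ∅
  T[2,4] 'cdd' = ∅
  T[3,5] 'dda' = {A}
  T[4,6] 'daa' = ∅
  T[5,7] 'aaa' = {X5}  orig:{}
  T[0,3] 'dbcd' = ∅
  T[1,4] 'bcdd' = ∅
  T[2,5] 'cdda' = {S}
  T[3,6] 'ddaa' = ∅
  T[4,7] 'daaa' = {S}
  T[0,4] 'dbcdd' = ∅
  T[1,5] 'bcdda' = ∅
  T[2,6] 'cddaa' = {X5}  orig:{}
  T[3,7] 'ddaaa' = ∅
  T[0,5] 'dbcdda' = ∅
  T[1,6] 'bcddaa' = {S}
  T[2,7] 'cddaaa' = ∅
  T[0,6] 'dbcddaa' = ∅
  T[1,7] 'bcddaaa' = {X5}  orig:{}
  T[0,7] 'dbcddaaa' = {S}

S ∈ T[0,7] ⇒ YES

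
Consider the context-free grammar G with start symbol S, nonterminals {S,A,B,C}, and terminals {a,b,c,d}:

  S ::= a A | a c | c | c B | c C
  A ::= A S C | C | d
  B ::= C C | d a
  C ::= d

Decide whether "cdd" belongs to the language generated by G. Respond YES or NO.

Convert to CNF:
  S -> T1 A | T1 T2 | T2 B | T2 C | c
  A -> A X3 | d
  B -> C C | T0 T1
  C -> d
  T0 -> d
  T1 -> a
  T2 -> c
  X3 -> S C

Fill CYK table bottom-up:
  cell(0,0) c: {S,T2}  orig:{S}
  cell(1,1) d: {A,C,T0}  orig:{A,C}
  cell(2,2) d: {A,C,T0}  orig:{A,C}
  cell(0,1) cd: {S,X3}  orig:{S}
  cell(1,2) dd: {B}
  cell(0,2) cdd: {S,X3}  orig:{S}

S ∈ T[0,2] ⇒ YES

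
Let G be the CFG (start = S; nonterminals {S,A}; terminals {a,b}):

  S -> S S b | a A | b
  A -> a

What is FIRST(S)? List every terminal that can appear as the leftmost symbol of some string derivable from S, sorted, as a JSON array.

FIRST sets, iterate to fixpoint:
pass 1:
  A via A→a: +{a}
  S via S→a A: +{a}
  S via S→b: +{b}
  FIRST(S)={a,b}  FIRST(A)={a}
pass 2: (stable)
  FIRST(S)={a,b}  FIRST(A)={a}

FIRST(S) = ["a", "b"]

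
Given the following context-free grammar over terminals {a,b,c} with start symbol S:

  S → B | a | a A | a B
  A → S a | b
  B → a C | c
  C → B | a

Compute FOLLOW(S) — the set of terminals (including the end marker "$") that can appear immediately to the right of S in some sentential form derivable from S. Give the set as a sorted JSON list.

FIRST sets, iterate to fixpoint:
round 1:
  A via A→b: +{b}
  B via B→a C: +{a}
  B via B→c: +{c}
  C via C→B: +{a,c}
  S via S→B: +{a,c}
  FIRST[S]={a,c}  FIRST[A]={b}  FIRST[B]={a,c}  FIRST[C]={a,c}
round 2:
  A via A→S a: +{a,c}
  FIRST[S]={a,c}  FIRST[A]={a,b,c}  FIRST[B]={a,c}  FIRST[C]={a,c}
round 3: — fixpoint
  FIRST[S]={a,c}  FIRST[A]={a,b,c}  FIRST[B]={a,c}  FIRST[C]={a,c}

FOLLOW iteration:
seed FOLLOW(S) with $
[1]
  A→S a: FOLLOW(S) ⊇ FIRST(a) = {a}; new: +{a}
  S→B: FOLLOW(B) ⊇ FOLLOW(S) ⊇ {$,a}; new: +{$,a}
  S→a A: FOLLOW(A) ⊇ FOLLOW(S) ⊇ {$,a}; new: +{$,a}
  FOLLOW[S]={$,a}  FOLLOW[A]={$,a}  FOLLOW[B]={$,a}  FOLLOW[C]={}
[2]
  B→a C: FOLLOW(C) ⊇ FOLLOW(B) ⊇ {$,a}; new: +{$,a}
  FOLLOW[S]={$,a}  FOLLOW[A]={$,a}  FOLLOW[B]={$,a}  FOLLOW[C]={$,a}
[3] — fixpoint
  FOLLOW[S]={$,a}  FOLLOW[A]={$,a}  FOLLOW[B]={$,a}  FOLLOW[C]={$,a}

FOLLOW(S) = ["$", "a"]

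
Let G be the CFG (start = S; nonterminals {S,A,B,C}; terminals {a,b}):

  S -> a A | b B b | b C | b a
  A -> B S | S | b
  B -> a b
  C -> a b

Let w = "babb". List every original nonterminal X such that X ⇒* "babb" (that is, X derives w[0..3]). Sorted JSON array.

Convert to CNF:
  S -> T0 A | T1 C | T1 T0 | T1 X3
  A -> B S | T0 A | T1 C | T1 T0 | T1 X2 | b
  B -> T0 T1
  C -> T0 T1
  T0 -> a
  T1 -> b
  X2 -> B T1
  X3 -> B T1

CYK fill, restricted to cells inside w[0..3]:
  [0..0]={A,T1}  "b"  orig:{A}
  [1..1]={T0}  "a"  orig:{}
  [2..2]={A,T1}  "b"  orig:{A}
  [3..3]={A,T1}  "b"  orig:{A}
  [0..1]={A,S}  "ba"
  [1..2]={A,B,C,S}  "ab"
  [2..3]=∅  "bb"
  [0..2]={A,S}  "bab"
  [1..3]={X2,X3}  "abb"  orig:{}
  [0..3]={A,S}  "babb"

Original NTs in T[0,3] deriving "babb": ["A", "S"]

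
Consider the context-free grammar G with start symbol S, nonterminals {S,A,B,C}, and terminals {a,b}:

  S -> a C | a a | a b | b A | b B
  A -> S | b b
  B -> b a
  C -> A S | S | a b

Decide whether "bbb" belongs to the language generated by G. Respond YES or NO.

Convert to CNF:
  S -> T0 C | T0 T0 | T0 T1 | T1 A | T1 B
  A -> T0 C | T0 T0 | T0 T1 | T1 A | T1 B | T1 T1
  B -> T1 T0
  C -> A S | T0 C | T0 T0 | T0 T1 | T1 A | T1 B
  T0 -> a
  T1 -> b

CYK fill:
  cell(0,0) b: {T1}  orig:{}
  cell(1,1) b: {T1}  orig:{}
  cell(2,2) b: {T1}  orig:{}
  cell(0,1) bb: {A}
  cell(1,2) bb: {A}
  cell(0,2) bbb: {A,C,S}

S ∈ T[0,2] ⇒ YES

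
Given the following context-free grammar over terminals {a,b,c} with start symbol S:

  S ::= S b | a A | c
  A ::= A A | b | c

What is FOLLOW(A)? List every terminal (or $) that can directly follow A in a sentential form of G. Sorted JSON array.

Compute FIRST by fixpoint:
[1]
  A via A→b: +{b}
  A via A→c: +{c}
  S via S→a A: +{a}
  S via S→c: +{c}
  FIRST[S]={a,c}  FIRST[A]={b,c}
[2] (stable)
  FIRST[S]={a,c}  FIRST[A]={b,c}

FOLLOW sets:
initialize: $ ∈ FOLLOW(S)
iter 1:
  A→A A: FOLLOW(A) ⊇ FIRST(A) = {b,c}; new: +{b,c}
  S→S b: FOLLOW(S) ⊇ FIRST(b) = {b}; new: +{b}
  S→a A: FOLLOW(A) ⊇ FOLLOW(S) ⊇ {$,b}; new: +{$}
  FOLLOW[S]={$,b}  FOLLOW[A]={$,b,c}
iter 2: — fixpoint
  FOLLOW[S]={$,b}  FOLLOW[A]={$,b,c}

FOLLOW(A) = ["$", "b", "c"]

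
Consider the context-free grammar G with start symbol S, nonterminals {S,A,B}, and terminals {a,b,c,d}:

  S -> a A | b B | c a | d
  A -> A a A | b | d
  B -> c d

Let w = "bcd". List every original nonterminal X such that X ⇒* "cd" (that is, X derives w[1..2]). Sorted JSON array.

CNF form of G:
  S -> T0 A | T1 T0 | T3 B | d
  A -> A X4 | b | d
  B -> T1 T2
  T0 -> a
  T1 -> c
  T2 -> d
  T3 -> b
  X4 -> T0 A

Fill CYK table bottom-up, restricted to cells inside w[1..2]:
  cell(1,1) c: {T1}  orig:{}
  cell(2,2) d: {A,S,T2}  orig:{A,S}
  cell(1,2) cd: {B}

Original NTs in T[1,2] deriving "cd": ["B"]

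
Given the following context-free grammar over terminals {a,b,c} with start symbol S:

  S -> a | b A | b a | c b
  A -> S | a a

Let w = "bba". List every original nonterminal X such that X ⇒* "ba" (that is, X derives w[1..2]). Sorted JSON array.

Convert to CNF:
  S -> T1 A | T1 T0 | T2 T1 | a
  A -> T0 T0 | T1 A | T1 T0 | T2 T1 | a
  T0 -> a
  T1 -> b
  T2 -> c

CYK fill — only the sub-triangle for w[1..2]:
  [1..1]={T1}  "b"  orig:{}
  [2..2]={A,S,T0}  "a"  orig:{A,S}
  [1..2]={A,S}  "ba"

Original NTs in T[1,2] deriving "ba": ["A", "S"]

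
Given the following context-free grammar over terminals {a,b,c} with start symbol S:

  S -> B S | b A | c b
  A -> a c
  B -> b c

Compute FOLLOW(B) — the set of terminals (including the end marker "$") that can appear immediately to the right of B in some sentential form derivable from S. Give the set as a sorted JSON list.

Compute FIRST by fixpoint:
[1]
  A via A→a c: +{a}
  B via B→b c: +{b}
  S via S→B S: +{b}
  S via S→c b: +{c}
  FIRST[S]={b,c}  FIRST[A]={a}  FIRST[B]={b}
[2] (no change)
  FIRST[S]={b,c}  FIRST[A]={a}  FIRST[B]={b}

FOLLOW sets:
initialize: $ ∈ FOLLOW(S)
pass 1:
  S→B S: FOLLOW(B) ⊇ FIRST(S) = {b,c}; new: +{b,c}
  S→b A: FOLLOW(A) ⊇ FOLLOW(S) ⊇ {$}; new: +{$}
  FOLLOW(S)={$}  FOLLOW(A)={$}  FOLLOW(B)={b,c}
pass 2: (no change)
  FOLLOW(S)={$}  FOLLOW(A)={$}  FOLLOW(B)={b,c}

FOLLOW(B) = ["b", "c"]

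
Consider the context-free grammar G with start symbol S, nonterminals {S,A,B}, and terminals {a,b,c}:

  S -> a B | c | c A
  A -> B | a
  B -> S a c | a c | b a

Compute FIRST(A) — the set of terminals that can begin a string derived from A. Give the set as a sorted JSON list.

Compute FIRST by fixpoint:
pass 1:
  A via A→a: +{a}
  B via B→a c: +{a}
  B via B→b a: +{b}
  S via S→a B: +{a}
  S via S→c: +{c}
  S: {a,c}  A: {a}  B: {a,b}
pass 2:
  A via A→B: +{b}
  B via B→S a c: +{c}
  S: {a,c}  A: {a,b}  B: {a,b,c}
pass 3:
  A via A→B: +{c}
  S: {a,c}  A: {a,b,c}  B: {a,b,c}
pass 4: — fixpoint
  S: {a,c}  A: {a,b,c}  B: {a,b,c}

FIRST(A) = ["a", "b", "c"]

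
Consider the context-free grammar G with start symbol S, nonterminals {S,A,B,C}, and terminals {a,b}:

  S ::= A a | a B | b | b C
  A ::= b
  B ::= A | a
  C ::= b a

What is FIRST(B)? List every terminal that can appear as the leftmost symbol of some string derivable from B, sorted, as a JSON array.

FIRST iteration:
[1]
  A via A→b: +{b}
  B via B→A: +{b}
  B via B→a: +{a}
  C via C→b a: +{b}
  S via S→A a: +{b}
  S via S→a B: +{a}
  FIRST[S]={a,b}  FIRST[A]={b}  FIRST[B]={a,b}  FIRST[C]={b}
[2] (stable)
  FIRST[S]={a,b}  FIRST[A]={b}  FIRST[B]={a,b}  FIRST[C]={b}

FIRST(B) = ["a", "b"]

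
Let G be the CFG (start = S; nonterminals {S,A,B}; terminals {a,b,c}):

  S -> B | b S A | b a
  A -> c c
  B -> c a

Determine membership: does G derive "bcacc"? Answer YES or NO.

Convert to CNF:
  S -> T0 T1 | T2 T1 | T2 X3
  A -> T0 T0
  B -> T0 T1
  T0 -> c
  T1 -> a
  T2 -> b
  X3 -> S A

CYK table (by increasing span):
  cell(0,0) b: {T2}  orig:{}
  cell(1,1) c: {T0}  orig:{}
  cell(2,2) a: {T1}  orig:{}
  cell(3,3) c: {T0}  orig:{}
  cell(4,4) c: {T0}  orig:{}
  cell(0,1) bc: ∅
  cell(1,2) ca: {B,S}
  cell(2,3) ac: ∅
  cell(3,4) cc: {A}
  cell(0,2) bca: ∅
  cell(1,3) cac: ∅
  cell(2,4) acc: ∅
  cell(0,3) bcac: ∅
  cell(1,4) cacc: {X3}  orig:{}
  cell(0,4) bcacc: {S}

S ∈ T[0,4] ⇒ YES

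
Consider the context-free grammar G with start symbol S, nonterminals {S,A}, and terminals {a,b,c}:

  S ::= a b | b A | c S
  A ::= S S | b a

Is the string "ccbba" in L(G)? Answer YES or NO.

CNF form of G:
  S -> T0 A | T1 T0 | T2 S
  A -> S S | T0 T1
  T0 -> b
  T1 -> a
  T2 -> c

Fill CYK table bottom-up:
  T[0,0] 'c' = {T2}  orig:{}
  T[1,1] 'c' = {T2}  orig:{}
  T[2,2] 'b' = {T0}  orig:{}
  T[3,3] 'b' = {T0}  orig:{}
  T[4,4] 'a' = {T1}  orig:{}
  T[0,1] 'cc' = ∅
  T[1,2] 'cb' = ∅
  T[2,3] 'bb' = ∅
  T[3,4] 'ba' = {A}
  T[0,2] 'ccb' = ∅
  T[1,3] 'cbb' = ∅
  T[2,4] 'bba' = {S}
  T[0,3] 'ccbb' = ∅
  T[1,4] 'cbba' = {S}
  T[0,4] 'ccbba' = {S}

S ∈ T[0,4] ⇒ YES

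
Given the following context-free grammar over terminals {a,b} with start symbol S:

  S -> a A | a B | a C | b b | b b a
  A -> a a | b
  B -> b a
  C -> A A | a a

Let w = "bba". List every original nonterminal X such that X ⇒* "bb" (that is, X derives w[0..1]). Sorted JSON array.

Convert to CNF:
  S -> T0 A | T0 B | T0 C | T1 T1 | T1 X2
  A -> T0 T0 | b
  B -> T1 T0
  C -> A A | T0 T0
  T0 -> a
  T1 -> b
  X2 -> T1 T0

Fill CYK table bottom-up, restricted to cells inside w[0..1]:
  [0..0]={A,T1}  "b"  orig:{A}
  [1..1]={A,T1}  "b"  orig:{A}
  [0..1]={C,S}  "bb"

Original NTs in T[0,1] deriving "bb": ["C", "S"]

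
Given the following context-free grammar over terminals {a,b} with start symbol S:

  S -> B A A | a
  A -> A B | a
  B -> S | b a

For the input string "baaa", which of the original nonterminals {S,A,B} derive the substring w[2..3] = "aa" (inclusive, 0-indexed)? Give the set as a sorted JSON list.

CNF form of G:
  S -> B X3 | a
  A -> A B | a
  B -> B X2 | T0 T1 | a
  T0 -> b
  T1 -> a
  X2 -> A A
  X3 -> A A

CYK fill, restricted to cells inside w[2..3]:
  cell(2,2) a: {A,B,S,T1}  orig:{A,B,S}
  cell(3,3) a: {A,B,S,T1}  orig:{A,B,S}
  cell(2,3) aa: {A,X2,X3}  orig:{A}

Original NTs in T[2,3] deriving "aa": ["A"]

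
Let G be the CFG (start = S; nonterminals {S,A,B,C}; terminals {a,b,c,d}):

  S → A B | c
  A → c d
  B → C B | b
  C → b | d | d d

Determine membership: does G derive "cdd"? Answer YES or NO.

Convert to CNF:
  S -> A B | c
  A -> T0 T1
  B -> C B | b
  C -> T1 T1 | b | d
  T0 -> c
  T1 -> d

Fill CYK table bottom-up:
  T[0,0] 'c' = {S,T0}  orig:{S}
  T[1,1] 'd' = {C,T1}  orig:{C}
  T[2,2] 'd' = {C,T1}  orig:{C}
  T[0,1] 'cd' = {A}
  T[1,2] 'dd' = {C}
  T[0,2] 'cdd' = ∅

S ∉ T[0,2] ⇒ NO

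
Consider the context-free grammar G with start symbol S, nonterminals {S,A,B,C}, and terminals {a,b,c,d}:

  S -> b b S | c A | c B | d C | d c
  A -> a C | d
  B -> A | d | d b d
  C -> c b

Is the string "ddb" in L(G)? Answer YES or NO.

Convert to CNF:
  S -> T1 C | T1 T3 | T2 X5 | T3 A | T3 B
  A -> T0 C | d
  B -> T0 C | T1 X4 | d
  C -> T3 T2
  T0 -> a
  T1 -> d
  T2 -> b
  T3 -> c
  X4 -> T2 T1
  X5 -> T2 S

CYK table (by increasing span):
  T[0,0] 'd' = {A,B,T1}  orig:{A,B}
  T[1,1] 'd' = {A,B,T1}  orig:{A,B}
  T[2,2] 'b' = {T2}  orig:{}
  T[0,1] 'dd' = ∅
  T[1,2] 'db' = ∅
  T[0,2] 'ddb' = ∅

S ∉ T[0,2] ⇒ NO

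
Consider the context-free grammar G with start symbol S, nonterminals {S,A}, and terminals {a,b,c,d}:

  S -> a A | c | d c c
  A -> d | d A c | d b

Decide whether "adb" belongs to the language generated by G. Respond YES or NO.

Convert to CNF:
  S -> T0 X5 | T3 A | c
  A -> T0 T2 | T0 X4 | d
  T0 -> d
  T1 -> c
  T2 -> b
  T3 -> a
  X4 -> A T1
  X5 -> T1 T1

CYK table (by increasing span):
  [0..0]={T3}  "a"  orig:{}
  [1..1]={A,T0}  "d"  orig:{A}
  [2..2]={T2}  "b"  orig:{}
  [0..1]={S}  "ad"
  [1..2]={A}  "db"
  [0..2]={S}  "adb"

S ∈ T[0,2] ⇒ YES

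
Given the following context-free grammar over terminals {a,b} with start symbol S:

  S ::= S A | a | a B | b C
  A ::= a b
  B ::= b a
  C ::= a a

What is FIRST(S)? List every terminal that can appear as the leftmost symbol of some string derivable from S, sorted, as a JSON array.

Compute FIRST by fixpoint:
iter 1:
  A via A→a b: +{a}
  B via B→b a: +{b}
  C via C→a a: +{a}
  S via S→a: +{a}
  S via S→b C: +{b}
  S: {a,b}  A: {a}  B: {b}  C: {a}
iter 2: (stable)
  S: {a,b}  A: {a}  B: {b}  C: {a}

FIRST(S) = ["a", "b"]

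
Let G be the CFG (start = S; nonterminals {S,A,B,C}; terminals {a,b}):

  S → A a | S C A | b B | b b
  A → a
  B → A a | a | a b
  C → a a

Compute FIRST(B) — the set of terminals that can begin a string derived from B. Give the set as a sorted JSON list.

FIRST iteration:
round 1:
  A via A→a: +{a}
  B via B→A a: +{a}
  C via C→a a: +{a}
  S via S→A a: +{a}
  S via S→b B: +{b}
  FIRST[S]={a,b}  FIRST[A]={a}  FIRST[B]={a}  FIRST[C]={a}
round 2: (no change)
  FIRST[S]={a,b}  FIRST[A]={a}  FIRST[B]={a}  FIRST[C]={a}

FIRST(B) = ["a"]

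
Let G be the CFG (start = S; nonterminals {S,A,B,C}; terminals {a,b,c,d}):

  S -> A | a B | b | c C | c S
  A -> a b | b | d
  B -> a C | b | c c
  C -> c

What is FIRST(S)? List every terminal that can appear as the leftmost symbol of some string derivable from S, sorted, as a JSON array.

Compute FIRST by fixpoint:
iter 1:
  A via A→a b: +{a}
  A via A→b: +{b}
  A via A→d: +{d}
  B via B→a C: +{a}
  B via B→b: +{b}
  B via B→c c: +{c}
  C via C→c: +{c}
  S via S→A: +{a,b,d}
  S via S→c C: +{c}
  FIRST[S]={a,b,c,d}  FIRST[A]={a,b,d}  FIRST[B]={a,b,c}  FIRST[C]={c}
iter 2: done
  FIRST[S]={a,b,c,d}  FIRST[A]={a,b,d}  FIRST[B]={a,b,c}  FIRST[C]={c}

FIRST(S) = ["a", "b", "c", "d"]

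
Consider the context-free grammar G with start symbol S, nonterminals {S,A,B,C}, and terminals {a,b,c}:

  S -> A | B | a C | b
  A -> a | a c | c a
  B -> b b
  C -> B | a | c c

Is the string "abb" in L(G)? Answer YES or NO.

Convert to CNF:
  S -> T0 C | T0 T1 | T1 T0 | T2 T2 | a | b
  A -> T0 T1 | T1 T0 | a
  B -> T2 T2
  C -> T1 T1 | T2 T2 | a
  T0 -> a
  T1 -> c
  T2 -> b

Fill CYK table bottom-up:
  T[0,0] 'a' = {A,C,S,T0}  orig:{A,C,S}
  T[1,1] 'b' = {S,T2}  orig:{S}
  T[2,2] 'b' = {S,T2}  orig:{S}
  T[0,1] 'ab' = ∅
  T[1,2] 'bb' = {B,C,S}
  T[0,2] 'abb' = {S}

S ∈ T[0,2] ⇒ YES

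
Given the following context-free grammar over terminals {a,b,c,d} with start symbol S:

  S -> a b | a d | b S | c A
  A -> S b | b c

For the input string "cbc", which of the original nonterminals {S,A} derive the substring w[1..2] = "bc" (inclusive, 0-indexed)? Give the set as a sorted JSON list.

Convert to CNF:
  S -> T0 S | T1 A | T2 T0 | T2 T3
  A -> S T0 | T0 T1
  T0 -> b
  T1 -> c
  T2 -> a
  T3 -> d

CYK table (by increasing span) (cells [i..j] with 1 ≤ i ≤ j ≤ 2 only):
  T[1,1] 'b' = {T0}  orig:{}
  T[2,2] 'c' = {T1}  orig:{}
  T[1,2] 'bc' = {A}

Original NTs in T[1,2] deriving "bc": ["A"]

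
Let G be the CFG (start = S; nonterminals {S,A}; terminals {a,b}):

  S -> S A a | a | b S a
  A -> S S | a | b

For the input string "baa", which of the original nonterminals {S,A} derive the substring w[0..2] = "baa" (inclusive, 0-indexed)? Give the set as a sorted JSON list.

CNF form of G:
  S -> S X2 | T1 X3 | a
  A -> S S | a | b
  T0 -> a
  T1 -> b
  X2 -> A T0
  X3 -> S T0

CYK fill, restricted to cells inside w[0..2]:
  [0..0]={A,T1}  "b"  orig:{A}
  [1..1]={A,S,T0}  "a"  orig:{A,S}
  [2..2]={A,S,T0}  "a"  orig:{A,S}
  [0..1]={X2}  "ba"  orig:{}
  [1..2]={A,X2,X3}  "aa"  orig:{A}
  [0..2]={S}  "baa"

Original NTs in T[0,2] deriving "baa": ["S"]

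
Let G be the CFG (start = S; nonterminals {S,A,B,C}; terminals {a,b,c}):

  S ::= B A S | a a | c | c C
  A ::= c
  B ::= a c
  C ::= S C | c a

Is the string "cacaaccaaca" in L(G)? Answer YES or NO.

Convert to CNF:
  S -> B X2 | T0 T0 | T1 C | c
  A -> c
  B -> T0 T1
  C -> S C | T1 T0
  T0 -> a
  T1 -> c
  X2 -> A S

CYK fill:
  cell(0,0) c: {A,S,T1}  orig:{A,S}
  cell(1,1) a: {T0}  orig:{}
  cell(2,2) c: {A,S,T1}  orig:{A,S}
  cell(3,3) a: {T0}  orig:{}
  cell(4,4) a: {T0}  orig:{}
  cell(5,5) c: {A,S,T1}  orig:{A,S}
  cell(6,6) c: {A,S,T1}  orig:{A,S}
  cell(7,7) a: {T0}  orig:{}
  cell(8,8) a: {T0}  orig:{}
  cell(9,9) c: {A,S,T1}  orig:{A,S}
  cell(10,10) a: {T0}  orig:{}
  cell(0,1) ca: {C}
  cell(1,2) ac: {B}
  cell(2,3) ca: {C}
  cell(3,4) aa: {S}
  cell(4,5) ac: {B}
  cell(5,6) cc: {X2}  orig:{}
  cell(6,7) ca: {C}
  cell(7,8) aa: {S}
  cell(8,9) ac: {B}
  cell(9,10) ca: {C}
  cell(0,2) cac: ∅
  cell(1,3) aca: ∅
  cell(2,4) caa: {X2}  orig:{}
  cell(3,5) aac: ∅
  cell(4,6) acc: ∅
  cell(5,7) cca: {C,S}
  cell(6,8) caa: {X2}  orig:{}
  cell(7,9) aac: ∅
  cell(8,10) aca: ∅
  cell(0,3) caca: ∅
  cell(1,4) acaa: ∅
  cell(2,5) caac: ∅
  cell(3,6) aacc: ∅
  cell(4,7) acca: ∅
  cell(5,8) ccaa: ∅
  cell(6,9) caac: ∅
  cell(7,10) aaca: {C}
  cell(0,4) cacaa: ∅
  cell(1,5) acaac: ∅
  cell(2,6) caacc: ∅
  cell(3,7) aacca: {C}
  cell(4,8) accaa: {S}
  cell(5,9) ccaac: ∅
  cell(6,10) caaca: {C,S}
  cell(0,5) cacaac: ∅
  cell(1,6) acaacc: ∅
  cell(2,7) caacca: {C,S}
  cell(3,8) aaccaa: ∅
  cell(4,9) accaac: ∅
  cell(5,10) ccaaca: {C,S,X2}  orig:{C,S}
  cell(0,6) cacaacc: ∅
  cell(1,7) acaacca: ∅
  cell(2,8) caaccaa: ∅
  cell(3,9) aaccaac: ∅
  cell(4,10) accaaca: {C}
  cell(0,7) cacaacca: ∅
  cell(1,8) acaaccaa: ∅
  cell(2,9) caaccaac: ∅
  cell(3,10) aaccaaca: {C}
  cell(0,8) cacaaccaa: ∅
  cell(1,9) acaaccaac: ∅
  cell(2,10) caaccaaca: {C,S}
  cell(0,9) cacaaccaac: ∅
  cell(1,10) acaaccaaca: ∅
  cell(0,10) cacaaccaaca: ∅

S ∉ T[0,10] ⇒ NO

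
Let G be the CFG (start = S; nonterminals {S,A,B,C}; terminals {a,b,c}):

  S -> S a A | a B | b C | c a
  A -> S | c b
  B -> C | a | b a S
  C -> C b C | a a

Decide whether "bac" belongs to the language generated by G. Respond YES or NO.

Convert to CNF:
  S -> S X7 | T0 B | T1 C | T2 T0
  A -> S X3 | T0 B | T1 C | T2 T0 | T2 T1
  B -> C X4 | T0 T0 | T1 X5 | a
  C -> C X6 | T0 T0
  T0 -> a
  T1 -> b
  T2 -> c
  X3 -> T0 A
  X4 -> T1 C
  X5 -> T0 S
  X6 -> T1 C
  X7 -> T0 A

CYK table (by increasing span):
  T[0,0] 'b' = {T1}  orig:{}
  T[1,1] 'a' = {B,T0}  orig:{B}
  T[2,2] 'c' = {T2}  orig:{}
  T[0,1] 'ba' = ∅
  T[1,2] 'ac' = ∅
  T[0,2] 'bac' = ∅

S ∉ T[0,2] ⇒ NO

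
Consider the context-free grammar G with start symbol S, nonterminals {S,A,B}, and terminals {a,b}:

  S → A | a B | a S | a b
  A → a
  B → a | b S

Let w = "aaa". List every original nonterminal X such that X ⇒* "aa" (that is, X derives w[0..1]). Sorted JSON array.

CNF form of G:
  S -> T1 B | T1 S | T1 T0 | a
  A -> a
  B -> T0 S | a
  T0 -> b
  T1 -> a

CYK fill (cells [i..j] with 0 ≤ i ≤ j ≤ 1 only):
  T[0,0] 'a' = {A,B,S,T1}  orig:{A,B,S}
  T[1,1] 'a' = {A,B,S,T1}  orig:{A,B,S}
  T[0,1] 'aa' = {S}

Original NTs in T[0,1] deriving "aa": ["S"]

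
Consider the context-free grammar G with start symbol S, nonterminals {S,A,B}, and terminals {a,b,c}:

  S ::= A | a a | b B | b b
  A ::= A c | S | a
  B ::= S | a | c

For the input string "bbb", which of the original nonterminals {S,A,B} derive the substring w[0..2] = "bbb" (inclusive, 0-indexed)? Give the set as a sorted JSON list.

CNF form of G:
  S -> A T0 | T1 T1 | T2 B | T2 T2 | a
  A -> A T0 | T1 T1 | T2 B | T2 T2 | a
  B -> A T0 | T1 T1 | T2 B | T2 T2 | a | c
  T0 -> c
  T1 -> a
  T2 -> b

CYK table (by increasing span) (cells [i..j] with 0 ≤ i ≤ j ≤ 2 only):
  [0..0]={T2}  "b"  orig:{}
  [1..1]={T2}  "b"  orig:{}
  [2..2]={T2}  "b"  orig:{}
  [0..1]={A,B,S}  "bb"
  [1..2]={A,B,S}  "bb"
  [0..2]={A,B,S}  "bbb"

Original NTs in T[0,2] deriving "bbb": ["A", "B", "S"]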